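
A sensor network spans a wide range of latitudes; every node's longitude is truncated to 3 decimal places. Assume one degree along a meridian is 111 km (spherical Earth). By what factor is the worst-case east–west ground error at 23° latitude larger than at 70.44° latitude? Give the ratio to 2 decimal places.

Truncating at 3 decimal places can drop up to a full unit in the last place, so the longitude may be off by as much as 0.001°.
Error at 23° = 0.001° × 111000 × cos 23° ≈ 111 × 0.9205 = 102.18 m.
At 70.44°: 0.001° × 111000 × cos 70.44° = 0.001 × 111000 × 0.3348 ≈ 37.162 m.
The ratio reduces to cos 23° / cos 70.44° = 0.9205/0.3348 ≈ 2.7495.

2.75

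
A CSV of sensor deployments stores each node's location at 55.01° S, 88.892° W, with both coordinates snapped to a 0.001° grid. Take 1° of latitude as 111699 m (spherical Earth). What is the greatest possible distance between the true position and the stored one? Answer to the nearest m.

64 m

With a 0.001° grid the true value lies within half a step, ±0.001°/2 = ±0.0005°, of the stored one.
Latitude error → 0.0005 × 111699 = 55.8495 m along the meridian.
Longitude error → 0.0005 × 111699 × cos 55.01° = 0.0005 × 111699 × 0.5734 ≈ 32.026 m.
Worst case both components are at the extreme and orthogonal: √(55.8495² + 32.026²) ≈ 64.3804 m.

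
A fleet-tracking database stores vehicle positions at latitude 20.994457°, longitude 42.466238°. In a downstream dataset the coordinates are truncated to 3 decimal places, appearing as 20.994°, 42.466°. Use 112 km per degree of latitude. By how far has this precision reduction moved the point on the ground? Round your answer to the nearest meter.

The latitude changed by +0.000457° and the longitude by +0.000238°.
N–S: 0.000457° × 112000 m/° = 51.184 m.
East–west at this latitude: 0.000238° × 112000 × cos 20.994° ≈ 0.000238 × 104565 = 24.8865 m.
Combined displacement = (51.184² + 24.8865²)^½ ≈ 56.9134 m.

57 meters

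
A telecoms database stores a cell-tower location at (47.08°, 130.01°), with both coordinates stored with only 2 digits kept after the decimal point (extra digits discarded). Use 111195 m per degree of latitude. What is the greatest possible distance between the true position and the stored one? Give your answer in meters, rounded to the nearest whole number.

Truncating at 2 decimal places can drop up to a full unit in the last place, so each coordinate may be off by as much as 0.01°.
N–S: 0.01° × 111195 m/° = 1111.95 m.
East–west component at 47.08°: 0.01° × 111195 × cos 47.08° ≈ 0.01 × 75721.2 ≈ 757.212 m.
Combining orthogonally: (1111.95² + 757.212²)^½ ≈ 1345.29 m.

1345 meters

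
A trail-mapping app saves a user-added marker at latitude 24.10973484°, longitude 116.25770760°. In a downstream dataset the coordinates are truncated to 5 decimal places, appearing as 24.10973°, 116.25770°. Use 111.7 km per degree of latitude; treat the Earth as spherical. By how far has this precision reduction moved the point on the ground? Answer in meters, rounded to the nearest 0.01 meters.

0.94 meters

The latitude changed by +0.00000484° and the longitude by +0.00000760°.
N–S: 0.00000484° × 111700 m/° = 0.540628 m.
East–west at this latitude: 0.00000760° × 111700 × cos 24.1097° ≈ 0.00000760 × 101956 = 0.774864 m.
Hypotenuse of the two orthogonal shifts: √(0.540628² + 0.774864²) = 0.944825 m.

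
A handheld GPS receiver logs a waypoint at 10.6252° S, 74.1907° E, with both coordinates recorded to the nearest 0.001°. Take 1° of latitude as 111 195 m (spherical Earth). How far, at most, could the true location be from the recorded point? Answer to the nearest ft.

Rounding to 3 decimal places leaves each coordinate within ±0.0005° of the true value.
N–S: 0.0005° × 111195 m/° = 55.5975 m.
E–W at 10.6252°: 0.0005° × 111195 × cos 10.6252° = 0.0005 × 111195 × 0.9829 ≈ 54.6442 m.
Worst case both components are at the extreme and orthogonal: √(55.5975² + 54.6442²) ≈ 77.9556 m.
In feet: 77.9556 m ÷ 0.3048 ≈ 255.76 ft.

256 ft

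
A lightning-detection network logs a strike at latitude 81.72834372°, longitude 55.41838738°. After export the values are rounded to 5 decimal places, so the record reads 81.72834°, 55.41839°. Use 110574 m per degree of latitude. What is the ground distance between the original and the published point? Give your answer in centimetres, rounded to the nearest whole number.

The latitude changed by +0.00000372° and the longitude by -0.00000262°.
North–south shift: 0.00000372 × 110574 = 0.411335 m.
East–west at this latitude: -0.00000262° × 110574 × cos 81.7283° ≈ -0.00000262 × 15907.9 = -0.0416788 m.
Hypotenuse of the two orthogonal shifts: √(0.411335² + 0.0416788²) = 0.413441 m.
That is 0.413441 m = 41.344 cm.

41 centimetres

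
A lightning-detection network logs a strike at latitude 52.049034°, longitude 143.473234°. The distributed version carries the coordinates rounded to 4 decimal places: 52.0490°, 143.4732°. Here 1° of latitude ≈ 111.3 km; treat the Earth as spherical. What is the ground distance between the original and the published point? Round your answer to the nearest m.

The latitude changed by +0.000034° and the longitude by +0.000034°.
North–south shift: 0.000034 × 111300 = 3.7842 m.
E–W at 52.049°: 0.000034° × 111300 × cos 52.049° = 0.000034 × 111300 × 0.6150 ≈ 2.32724 m.
Hypotenuse of the two orthogonal shifts: √(3.7842² + 2.32724²) = 4.44254 m.

4 m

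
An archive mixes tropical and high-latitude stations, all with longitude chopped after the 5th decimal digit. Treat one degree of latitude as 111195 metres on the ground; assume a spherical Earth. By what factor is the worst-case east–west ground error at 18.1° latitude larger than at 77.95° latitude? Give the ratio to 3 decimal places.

Truncating at 5 decimal places can drop up to a full unit in the last place, so the longitude may be off by as much as 1e-05°.
Error at 18.1° = 1e-05° × 111195 × cos 18.1° ≈ 1.1119 × 0.9505 = 1.0569 m.
Error at 77.95° = 1e-05° × 111195 × cos 77.95° ≈ 1.1119 × 0.2088 = 0.23214 m.
The ratio reduces to cos 18.1° / cos 77.95° = 0.9505/0.2088 ≈ 4.5530.

4.553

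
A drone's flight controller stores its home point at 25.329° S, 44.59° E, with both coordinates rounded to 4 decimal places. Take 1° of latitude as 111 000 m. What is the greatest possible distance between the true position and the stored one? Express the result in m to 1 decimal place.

Rounding to 4 decimal places leaves each coordinate within ±5e-05° of the true value.
N–S: 5e-05° × 111000 m/° = 5.55 m.
East–west component at 25.329°: 5e-05° × 111000 × cos 25.329° ≈ 5e-05 × 100329 ≈ 5.01646 m.
The two errors are perpendicular, so the maximum displacement is √(5.55² + 5.01646²) ≈ 7.48113 m.

7.5 m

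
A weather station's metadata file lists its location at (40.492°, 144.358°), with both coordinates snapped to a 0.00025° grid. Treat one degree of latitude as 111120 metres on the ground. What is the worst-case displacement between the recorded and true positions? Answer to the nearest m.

With a 0.00025° grid the true value lies within half a step, ±0.00025°/2 = ±0.000125°, of the stored one.
N–S: 0.000125° × 111120 m/° = 13.89 m.
Longitude error → 0.000125 × 111120 × cos 40.492° = 0.000125 × 111120 × 0.7605 ≈ 10.5633 m.
The two errors are perpendicular, so the maximum displacement is √(13.89² + 10.5633²) ≈ 17.4504 m.

17 m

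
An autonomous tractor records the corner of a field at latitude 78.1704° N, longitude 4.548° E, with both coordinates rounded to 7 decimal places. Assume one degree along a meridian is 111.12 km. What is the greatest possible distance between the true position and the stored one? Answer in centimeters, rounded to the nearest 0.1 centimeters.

Rounding to 7 decimal places leaves each coordinate within ±5e-08° of the true value.
North–south component: 5e-08° × 111120 = 0.005556 m.
Longitude error → 5e-08 × 111120 × cos 78.1704° = 5e-08 × 111120 × 0.2050 ≈ 0.00113899 m.
Combining orthogonally: (0.005556² + 0.00113899²)^½ ≈ 0.00567155 m.
That is 0.00567155 m = 0.56715 cm.

0.6 centimeters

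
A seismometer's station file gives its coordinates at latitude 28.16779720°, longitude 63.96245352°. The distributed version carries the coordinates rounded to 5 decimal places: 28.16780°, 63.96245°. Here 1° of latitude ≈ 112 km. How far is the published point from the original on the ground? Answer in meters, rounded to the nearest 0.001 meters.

The latitude changed by -0.00000280° and the longitude by +0.00000352°.
N–S: -0.00000280° × 112000 m/° = -0.3136 m.
E–W at 28.1678°: 0.00000352° × 112000 × cos 28.1678° = 0.00000352 × 112000 × 0.8816 ≈ 0.34755 m.
Distance: √(0.3136² + 0.34755²) ≈ 0.468119 m.

0.468 meters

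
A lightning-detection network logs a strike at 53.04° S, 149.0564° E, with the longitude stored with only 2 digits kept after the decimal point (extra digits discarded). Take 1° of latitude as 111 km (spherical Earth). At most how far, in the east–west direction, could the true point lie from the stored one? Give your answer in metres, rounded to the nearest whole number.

667 metres

Truncating at 2 decimal places can drop up to a full unit in the last place, so the longitude may be off by as much as 0.01°.
At latitude 53.04° a degree of longitude spans 111000 m × cos 53.04° = 111000 × 0.6013 ≈ 66739.6 m.
East–west error: 0.01° × 66739.6 m/° ≈ 667.396 m.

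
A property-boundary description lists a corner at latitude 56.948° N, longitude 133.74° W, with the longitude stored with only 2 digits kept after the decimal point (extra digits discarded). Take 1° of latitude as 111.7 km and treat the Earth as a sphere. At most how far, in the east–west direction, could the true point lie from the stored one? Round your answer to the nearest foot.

Truncating at 2 decimal places can drop up to a full unit in the last place, so the longitude may be off by as much as 0.01°.
One degree of longitude at 56.948° is 111700 × cos 56.948° ≈ 111700 × 0.5454 = 60921.2 m.
East–west error: 0.01° × 60921.2 m/° ≈ 609.212 m.
Converting: 609.212 m × 3.2808 ft/m ≈ 1998.7 ft.

1999 feet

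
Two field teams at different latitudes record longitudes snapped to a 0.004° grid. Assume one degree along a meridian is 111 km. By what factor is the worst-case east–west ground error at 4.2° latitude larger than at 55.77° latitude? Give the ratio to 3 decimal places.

1.773

With a 0.004° grid the true value lies within half a step, ±0.004°/2 = ±0.002°, of the stored one.
At 4.2°: 0.002° × 111000 × cos 4.2° = 0.002 × 111000 × 0.9973 ≈ 221.4 m.
At 55.77°: 0.002° × 111000 × cos 55.77° = 0.002 × 111000 × 0.5625 ≈ 124.88 m.
Ratio: 221.4 / 124.88 = cos 4.2° / cos 55.77° ≈ 1.7730.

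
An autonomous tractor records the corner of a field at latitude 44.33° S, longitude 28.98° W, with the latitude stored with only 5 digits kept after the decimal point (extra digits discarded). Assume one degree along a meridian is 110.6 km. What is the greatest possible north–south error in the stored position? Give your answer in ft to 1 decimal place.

Truncating at 5 decimal places can drop up to a full unit in the last place, so the latitude may be off by as much as 1e-05°.
North–south distance: 1e-05° × 110600 m/° = 1.106 m.
In feet: 1.106 m ÷ 0.3048 ≈ 3.6286 ft.

3.6 ft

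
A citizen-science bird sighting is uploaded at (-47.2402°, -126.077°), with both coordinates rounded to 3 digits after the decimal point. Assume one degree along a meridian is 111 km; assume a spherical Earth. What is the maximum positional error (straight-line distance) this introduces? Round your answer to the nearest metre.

Rounding to 3 decimal places leaves each coordinate within ±0.0005° of the true value.
Latitude error → 0.0005 × 111000 = 55.5 m along the meridian.
E–W at 47.2402°: 0.0005° × 111000 × cos 47.2402° = 0.0005 × 111000 × 0.6789 ≈ 37.6804 m.
Worst case both components are at the extreme and orthogonal: √(55.5² + 37.6804²) ≈ 67.0825 m.

67 metres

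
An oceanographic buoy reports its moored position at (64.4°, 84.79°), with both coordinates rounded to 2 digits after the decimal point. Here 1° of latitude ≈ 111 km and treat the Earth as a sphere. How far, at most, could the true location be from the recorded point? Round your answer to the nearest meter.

Rounding to 2 decimal places leaves each coordinate within ±0.005° of the true value.
Latitude error → 0.005 × 111000 = 555 m along the meridian.
Longitude error → 0.005 × 111000 × cos 64.4° = 0.005 × 111000 × 0.4321 ≈ 239.808 m.
Worst case both components are at the extreme and orthogonal: √(555² + 239.808²) ≈ 604.593 m.

605 meters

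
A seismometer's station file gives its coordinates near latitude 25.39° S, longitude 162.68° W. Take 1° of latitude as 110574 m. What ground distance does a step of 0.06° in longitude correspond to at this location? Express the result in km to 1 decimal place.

One degree of longitude here spans 110574 × cos 25.39° = 110574 × 0.9034 ≈ 99893.7 m; 0.06° of that is 5993.62 m.
That is 5993.62 m = 5.9936 km.

6.0 km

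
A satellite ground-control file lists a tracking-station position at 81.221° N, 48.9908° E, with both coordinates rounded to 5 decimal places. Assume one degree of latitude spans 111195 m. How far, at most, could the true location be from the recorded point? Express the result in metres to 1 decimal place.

Rounding to 5 decimal places leaves each coordinate within ±5e-06° of the true value.
North–south component: 5e-06° × 111195 = 0.555975 m.
Longitude error → 5e-06 × 111195 × cos 81.221° = 5e-06 × 111195 × 0.1526 ≈ 0.0848549 m.
The two errors are perpendicular, so the maximum displacement is √(0.555975² + 0.0848549²) ≈ 0.562413 m.

0.6 metres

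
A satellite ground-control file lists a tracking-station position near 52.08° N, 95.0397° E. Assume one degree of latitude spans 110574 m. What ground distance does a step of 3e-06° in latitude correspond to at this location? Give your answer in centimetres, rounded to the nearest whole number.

33 centimetres

Along a meridian 3e-06° is 3e-06 × 110574 = 0.331722 m.
That is 0.331722 m = 33.172 cm.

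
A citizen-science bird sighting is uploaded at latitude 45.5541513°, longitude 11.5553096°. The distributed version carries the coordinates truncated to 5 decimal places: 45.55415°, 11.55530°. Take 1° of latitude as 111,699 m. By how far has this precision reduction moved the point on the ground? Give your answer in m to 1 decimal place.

0.8 m

The latitude changed by +0.0000013° and the longitude by +0.0000096°.
N–S: 0.0000013° × 111699 m/° = 0.145209 m.
East–west at this latitude: 0.0000096° × 111699 × cos 45.5541° ≈ 0.0000096 × 78215.5 = 0.750869 m.
Combined displacement = (0.145209² + 0.750869²)^½ ≈ 0.764781 m.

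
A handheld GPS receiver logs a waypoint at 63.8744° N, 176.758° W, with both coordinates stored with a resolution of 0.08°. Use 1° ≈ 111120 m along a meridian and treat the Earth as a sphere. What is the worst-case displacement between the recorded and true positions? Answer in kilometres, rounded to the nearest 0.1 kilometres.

With a 0.08° grid the true value lies within half a step, ±0.08°/2 = ±0.04°, of the stored one.
North–south component: 0.04° × 111120 = 4444.8 m.
Longitude error → 0.04 × 111120 × cos 63.8744° = 0.04 × 111120 × 0.4403 ≈ 1957.22 m.
Worst case both components are at the extreme and orthogonal: √(4444.8² + 1957.22²) ≈ 4856.64 m.
That is 4856.64 m = 4.8566 km.

4.9 kilometres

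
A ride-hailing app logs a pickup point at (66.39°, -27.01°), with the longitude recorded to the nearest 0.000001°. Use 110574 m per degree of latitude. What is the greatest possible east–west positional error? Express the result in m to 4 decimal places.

Rounding to 6 decimal places leaves the longitude within ±5e-07° of the true value.
Parallels shrink by cos φ, so at 66.39° a degree of longitude is 110574 × 0.4005 ≈ 44285.9 m.
East–west error: 5e-07° × 44285.9 m/° ≈ 0.0221429 m.

0.0221 m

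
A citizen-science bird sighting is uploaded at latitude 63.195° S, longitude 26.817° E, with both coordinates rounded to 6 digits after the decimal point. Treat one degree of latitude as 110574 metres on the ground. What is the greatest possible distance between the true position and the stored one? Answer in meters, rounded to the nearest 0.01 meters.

0.06 meters

Rounding to 6 decimal places leaves each coordinate within ±5e-07° of the true value.
North–south component: 5e-07° × 110574 = 0.055287 m.
East–west component at 63.195°: 5e-07° × 110574 × cos 63.195° ≈ 5e-07 × 49863.9 ≈ 0.024932 m.
Combining orthogonally: (0.055287² + 0.024932²)^½ ≈ 0.0606486 m.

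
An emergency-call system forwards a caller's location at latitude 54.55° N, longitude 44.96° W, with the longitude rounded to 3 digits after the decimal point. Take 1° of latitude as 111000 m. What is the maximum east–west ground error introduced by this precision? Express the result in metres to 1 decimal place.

Rounding to 3 decimal places leaves the longitude within ±0.0005° of the true value.
One degree of longitude at 54.55° is 111000 × cos 54.55° ≈ 111000 × 0.5800 = 64379.1 m.
Maximum E–W displacement: 0.0005 × 64379.1 = 32.1896 m.

32.2 metres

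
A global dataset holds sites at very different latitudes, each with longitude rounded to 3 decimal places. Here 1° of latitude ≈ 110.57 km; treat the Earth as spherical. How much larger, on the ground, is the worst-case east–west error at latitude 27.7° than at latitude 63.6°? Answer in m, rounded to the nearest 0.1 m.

Rounding to 3 decimal places leaves the longitude within ±0.0005° of the true value.
Error at 27.7° = 0.0005° × 110570 × cos 27.7° ≈ 55.285 × 0.8854 = 48.949 m.
At 63.6°: 0.0005° × 110570 × cos 63.6° = 0.0005 × 110570 × 0.4446 ≈ 24.582 m.
So the lower-latitude error exceeds the higher by 48.949 − 24.582 = 24.367 m.

24.4 m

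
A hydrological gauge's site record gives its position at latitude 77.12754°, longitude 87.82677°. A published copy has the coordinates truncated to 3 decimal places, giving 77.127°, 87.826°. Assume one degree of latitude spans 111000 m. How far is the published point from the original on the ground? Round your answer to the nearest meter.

63 meters

The latitude changed by +0.00054° and the longitude by +0.00077°.
North–south shift: 0.00054 × 111000 = 59.94 m.
E–W at 77.127°: 0.00077° × 111000 × cos 77.127° = 0.00077 × 111000 × 0.2228 ≈ 19.0419 m.
Combined displacement = (59.94² + 19.0419²)^½ ≈ 62.892 m.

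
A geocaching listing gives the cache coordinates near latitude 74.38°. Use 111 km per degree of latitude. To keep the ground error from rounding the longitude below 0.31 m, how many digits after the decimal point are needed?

5 decimal places

At 74.38° one degree of longitude covers 111000 × cos 74.38° ≈ 111000 × 0.2693 ≈ 29887.4 m.
N decimal places → at most half a unit in the last place, 0.5 × 10⁻ᴺ° = 29887.4/2 × 10⁻ᴺ m.
Setting 14943.7 × 10⁻ᴺ ≤ 0.31 gives 10ᴺ ≥ 4.821e+04, i.e. N ≥ 4.68.
At 4 places the error can reach 1.49 m, but 5 places keeps it to 0.149 m.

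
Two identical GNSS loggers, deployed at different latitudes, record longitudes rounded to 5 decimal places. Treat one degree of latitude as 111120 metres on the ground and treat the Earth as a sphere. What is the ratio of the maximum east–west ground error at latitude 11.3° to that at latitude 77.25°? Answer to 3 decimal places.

4.443

Rounding to 5 decimal places leaves the longitude within ±5e-06° of the true value.
Error at 11.3° = 5e-06° × 111120 × cos 11.3° ≈ 0.5556 × 0.9806 = 0.54483 m.
At 77.25°: 5e-06° × 111120 × cos 77.25° = 5e-06 × 111120 × 0.2207 ≈ 0.12262 m.
Ratio: 0.54483 / 0.12262 = cos 11.3° / cos 77.25° ≈ 4.4433.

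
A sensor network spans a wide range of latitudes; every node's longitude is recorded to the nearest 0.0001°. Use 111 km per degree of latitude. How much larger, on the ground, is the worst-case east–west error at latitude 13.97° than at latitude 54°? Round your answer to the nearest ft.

7 ft

Rounding to 4 decimal places leaves the longitude within ±5e-05° of the true value.
Error at 13.97° = 5e-05° × 111000 × cos 13.97° ≈ 5.55 × 0.9704 = 5.3858 m.
At 54°: 5e-05° × 111000 × cos 54° = 5e-05 × 111000 × 0.5878 ≈ 3.2622 m.
Difference: 5.3858 − 3.2622 = 2.1236 m.
Converting: 2.12364 m × 3.2808 ft/m ≈ 6.9673 ft.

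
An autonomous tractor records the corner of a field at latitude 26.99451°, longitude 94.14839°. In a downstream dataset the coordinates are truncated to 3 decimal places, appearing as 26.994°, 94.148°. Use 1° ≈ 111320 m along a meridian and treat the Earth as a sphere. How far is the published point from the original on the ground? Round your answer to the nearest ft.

225 ft

The latitude changed by +0.00051° and the longitude by +0.00039°.
N–S: 0.00051° × 111320 m/° = 56.7732 m.
East–west at this latitude: 0.00039° × 111320 × cos 26.994° ≈ 0.00039 × 99192.1 = 38.6849 m.
Combined displacement = (56.7732² + 38.6849²)^½ ≈ 68.7002 m.
Converting: 68.7002 m × 3.2808 ft/m ≈ 225.39 ft.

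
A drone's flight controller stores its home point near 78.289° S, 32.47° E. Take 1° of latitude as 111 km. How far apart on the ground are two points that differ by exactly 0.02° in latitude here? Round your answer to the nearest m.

2220 m

Along a meridian 0.02° is 0.02 × 111000 = 2220 m.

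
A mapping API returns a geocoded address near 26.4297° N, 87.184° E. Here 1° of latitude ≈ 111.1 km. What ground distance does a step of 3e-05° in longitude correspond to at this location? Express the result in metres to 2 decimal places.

3e-05° of longitude at 26.4297° is 3e-05 × 111100 × cos 26.4297° ≈ 3e-05 × 99488 = 2.98464 m.

2.98 metres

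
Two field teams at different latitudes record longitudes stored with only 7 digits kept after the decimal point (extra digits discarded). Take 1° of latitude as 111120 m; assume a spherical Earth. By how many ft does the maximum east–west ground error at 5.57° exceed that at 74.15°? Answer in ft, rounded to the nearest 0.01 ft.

0.03 ft

Truncating at 7 decimal places can drop up to a full unit in the last place, so the longitude may be off by as much as 1e-07°.
At 5.57°: 1e-07° × 111120 × cos 5.57° = 1e-07 × 111120 × 0.9953 ≈ 0.01106 m.
At 74.15°: 1e-07° × 111120 × cos 74.15° = 1e-07 × 111120 × 0.2731 ≈ 0.0030349 m.
Difference: 0.01106 − 0.0030349 = 0.0080246 m.
Converting: 0.00802463 m × 3.2808 ft/m ≈ 0.026328 ft.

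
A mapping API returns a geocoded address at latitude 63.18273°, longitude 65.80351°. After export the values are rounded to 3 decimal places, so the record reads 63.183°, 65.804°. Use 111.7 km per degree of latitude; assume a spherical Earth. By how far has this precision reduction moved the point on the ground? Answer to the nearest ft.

The latitude changed by -0.00027° and the longitude by -0.00049°.
North–south shift: -0.00027 × 111700 = -30.159 m.
E–W at 63.183°: -0.00049° × 111700 × cos 63.183° = -0.00049 × 111700 × 0.4511 ≈ -24.6924 m.
Distance: √(30.159² + 24.6924²) ≈ 38.9779 m.
Converting: 38.9779 m × 3.2808 ft/m ≈ 127.88 ft.

128 ft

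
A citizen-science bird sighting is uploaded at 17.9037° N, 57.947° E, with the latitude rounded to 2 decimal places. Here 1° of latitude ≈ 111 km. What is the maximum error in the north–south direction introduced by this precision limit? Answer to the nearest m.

555 m

Rounding to 2 decimal places leaves the latitude within ±0.005° of the true value.
So the N–S error is at most 0.005 × 111000 = 555 m.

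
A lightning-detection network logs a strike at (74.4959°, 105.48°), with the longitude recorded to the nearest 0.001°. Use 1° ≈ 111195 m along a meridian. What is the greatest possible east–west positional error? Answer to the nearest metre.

Rounding to 3 decimal places leaves the longitude within ±0.0005° of the true value.
One degree of longitude at 74.4959° is 111195 × cos 74.4959° ≈ 111195 × 0.2673 = 29723.2 m.
Maximum E–W displacement: 0.0005 × 29723.2 = 14.8616 m.

15 metres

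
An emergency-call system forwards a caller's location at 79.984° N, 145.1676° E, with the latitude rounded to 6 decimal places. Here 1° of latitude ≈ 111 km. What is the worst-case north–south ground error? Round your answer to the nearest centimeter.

Rounding to 6 decimal places leaves the latitude within ±5e-07° of the true value.
So the N–S error is at most 5e-07 × 111000 = 0.0555 m.
That is 0.0555 m = 5.55 cm.

6 centimeters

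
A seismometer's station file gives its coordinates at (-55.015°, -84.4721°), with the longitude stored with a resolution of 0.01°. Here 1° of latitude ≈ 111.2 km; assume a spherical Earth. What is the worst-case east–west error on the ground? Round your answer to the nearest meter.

319 meters

With a 0.01° grid the true value lies within half a step, ±0.01°/2 = ±0.005°, of the stored one.
At latitude 55.015° a degree of longitude spans 111200 m × cos 55.015° = 111200 × 0.5734 ≈ 63757.9 m.
Maximum E–W displacement: 0.005 × 63757.9 = 318.789 m.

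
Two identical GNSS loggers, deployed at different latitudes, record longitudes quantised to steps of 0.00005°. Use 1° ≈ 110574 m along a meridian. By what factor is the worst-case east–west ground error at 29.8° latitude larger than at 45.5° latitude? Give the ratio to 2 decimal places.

1.24

With a 0.00005° grid the true value lies within half a step, ±0.00005°/2 = ±2.5e-05°, of the stored one.
At 29.8°: 2.5e-05° × 110574 × cos 29.8° = 2.5e-05 × 110574 × 0.8678 ≈ 2.3988 m.
At 45.5°: 2.5e-05° × 110574 × cos 45.5° = 2.5e-05 × 110574 × 0.7009 ≈ 1.9376 m.
The ratio reduces to cos 29.8° / cos 45.5° = 0.8678/0.7009 ≈ 1.2381.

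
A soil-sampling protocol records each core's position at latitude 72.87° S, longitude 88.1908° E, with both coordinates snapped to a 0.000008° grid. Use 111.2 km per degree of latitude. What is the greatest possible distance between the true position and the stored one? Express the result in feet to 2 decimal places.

1.52 feet

With a 0.000008° grid the true value lies within half a step, ±0.000008°/2 = ±4e-06°, of the stored one.
Latitude error → 4e-06 × 111200 = 0.4448 m along the meridian.
East–west component at 72.87°: 4e-06° × 111200 × cos 72.87° ≈ 4e-06 × 32752.9 ≈ 0.131012 m.
Worst case both components are at the extreme and orthogonal: √(0.4448² + 0.131012²) ≈ 0.463693 m.
In feet: 0.463693 m ÷ 0.3048 ≈ 1.5213 ft.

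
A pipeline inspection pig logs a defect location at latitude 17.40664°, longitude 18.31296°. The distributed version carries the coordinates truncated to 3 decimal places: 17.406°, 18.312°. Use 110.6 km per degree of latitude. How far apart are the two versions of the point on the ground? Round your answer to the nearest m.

Δlat = 17.40664 − 17.406 = +0.00064°; Δlon = 18.31296 − 18.312 = +0.00096°.
N–S: 0.00064° × 110600 m/° = 70.784 m.
East–west at this latitude: 0.00096° × 110600 × cos 17.406° ≈ 0.00096 × 105536 = 101.314 m.
Combined displacement = (70.784² + 101.314²)^½ ≈ 123.592 m.

124 m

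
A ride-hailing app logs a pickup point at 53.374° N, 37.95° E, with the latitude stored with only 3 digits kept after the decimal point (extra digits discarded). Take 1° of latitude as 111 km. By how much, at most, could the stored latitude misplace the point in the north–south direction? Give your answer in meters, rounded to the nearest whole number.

111 meters

Truncating at 3 decimal places can drop up to a full unit in the last place, so the latitude may be off by as much as 0.001°.
Along the meridian that is 0.001° × 111000 m/° = 111 m.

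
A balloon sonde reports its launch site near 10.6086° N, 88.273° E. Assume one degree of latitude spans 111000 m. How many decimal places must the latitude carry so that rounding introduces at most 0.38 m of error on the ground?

One degree of latitude covers 111000 m.
N decimal places → at most half a unit in the last place, 0.5 × 10⁻ᴺ° = 111000/2 × 10⁻ᴺ m.
Setting 55500 × 10⁻ᴺ ≤ 0.38 gives 10ᴺ ≥ 1.461e+05, i.e. N ≥ 5.16.
At 5 places the error can reach 0.555 m, but 6 places keeps it to 0.0555 m.

6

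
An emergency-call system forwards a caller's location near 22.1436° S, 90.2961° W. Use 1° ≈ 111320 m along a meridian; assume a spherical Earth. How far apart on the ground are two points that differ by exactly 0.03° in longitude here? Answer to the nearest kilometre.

3 kilometres

At 22.1436° a degree of longitude is 111320 × cos 22.1436° ≈ 103109 m, so 0.03° corresponds to 3093.28 m.
That is 3093.28 m = 3.0933 km.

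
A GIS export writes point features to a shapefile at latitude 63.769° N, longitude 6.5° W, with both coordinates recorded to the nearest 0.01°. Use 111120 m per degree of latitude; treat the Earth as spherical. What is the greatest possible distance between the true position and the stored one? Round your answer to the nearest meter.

607 meters

Rounding to 2 decimal places leaves each coordinate within ±0.005° of the true value.
Latitude error → 0.005 × 111120 = 555.6 m along the meridian.
Longitude error → 0.005 × 111120 × cos 63.769° = 0.005 × 111120 × 0.4420 ≈ 245.57 m.
Worst case both components are at the extreme and orthogonal: √(555.6² + 245.57²) ≈ 607.451 m.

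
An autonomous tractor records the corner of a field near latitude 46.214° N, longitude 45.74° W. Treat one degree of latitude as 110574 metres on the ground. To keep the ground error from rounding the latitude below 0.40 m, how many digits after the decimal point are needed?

6 decimal places

One degree of latitude covers 110574 m.
N decimal places → at most half a unit in the last place, 0.5 × 10⁻ᴺ° = 110574/2 × 10⁻ᴺ m.
Need 0.5 × 110574 × 10⁻ᴺ ≤ 0.40 → 10⁻ᴺ ≤ 7.235e-06, so N ≥ 5.14.
N = 5 would give 0.553 m (too coarse); N = 6 gives 0.0553 m ≤ 0.40 m.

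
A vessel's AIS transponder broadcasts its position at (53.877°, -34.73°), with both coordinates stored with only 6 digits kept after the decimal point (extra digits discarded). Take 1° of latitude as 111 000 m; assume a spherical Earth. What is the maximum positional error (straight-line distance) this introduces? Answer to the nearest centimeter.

13 centimeters

Truncating at 6 decimal places can drop up to a full unit in the last place, so each coordinate may be off by as much as 1e-06°.
N–S: 1e-06° × 111000 m/° = 0.111 m.
East–west component at 53.877°: 1e-06° × 111000 × cos 53.877° ≈ 1e-06 × 65436.8 ≈ 0.0654368 m.
Worst case both components are at the extreme and orthogonal: √(0.111² + 0.0654368²) ≈ 0.128853 m.
That is 0.128853 m = 12.885 cm.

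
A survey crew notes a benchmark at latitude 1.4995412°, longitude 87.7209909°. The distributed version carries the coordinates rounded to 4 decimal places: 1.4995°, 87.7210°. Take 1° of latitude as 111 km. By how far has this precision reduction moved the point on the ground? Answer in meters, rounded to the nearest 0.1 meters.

Δlat = 1.4995412 − 1.4995 = +0.0000412°; Δlon = 87.7209909 − 87.7210 = -0.0000091°.
North–south shift: 0.0000412 × 111000 = 4.5732 m.
E–W at 1.4995°: -0.0000091° × 111000 × cos 1.4995° = -0.0000091 × 111000 × 0.9997 ≈ -1.00975 m.
Distance: √(4.5732² + 1.00975²) ≈ 4.68335 m.

4.7 meters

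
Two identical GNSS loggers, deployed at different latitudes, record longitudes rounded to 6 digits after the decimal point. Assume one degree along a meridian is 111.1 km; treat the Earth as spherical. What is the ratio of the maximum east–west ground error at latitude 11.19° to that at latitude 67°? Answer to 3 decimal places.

Rounding to 6 decimal places leaves the longitude within ±5e-07° of the true value.
At 11.19°: 5e-07° × 111100 × cos 11.19° = 5e-07 × 111100 × 0.9810 ≈ 0.054494 m.
At 67°: 5e-07° × 111100 × cos 67° = 5e-07 × 111100 × 0.3907 ≈ 0.021705 m.
Ratio: 0.054494 / 0.021705 = cos 11.19° / cos 67° ≈ 2.5106.

2.511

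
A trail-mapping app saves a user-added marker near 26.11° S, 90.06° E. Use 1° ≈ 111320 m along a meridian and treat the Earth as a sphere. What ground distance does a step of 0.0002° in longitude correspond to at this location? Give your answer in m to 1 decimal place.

20.0 m

At 26.11° a degree of longitude is 111320 × cos 26.11° ≈ 99959.9 m, so 0.0002° corresponds to 19.992 m.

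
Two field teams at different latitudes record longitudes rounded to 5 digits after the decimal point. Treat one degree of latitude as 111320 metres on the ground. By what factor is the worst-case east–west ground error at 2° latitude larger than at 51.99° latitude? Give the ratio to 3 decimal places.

Rounding to 5 decimal places leaves the longitude within ±5e-06° of the true value.
Error at 2° = 5e-06° × 111320 × cos 2° ≈ 0.5566 × 0.9994 = 0.55626 m.
At 51.99°: 5e-06° × 111320 × cos 51.99° = 5e-06 × 111320 × 0.6158 ≈ 0.34275 m.
Ratio: 0.55626 / 0.34275 = cos 2° / cos 51.99° ≈ 1.6229.

1.623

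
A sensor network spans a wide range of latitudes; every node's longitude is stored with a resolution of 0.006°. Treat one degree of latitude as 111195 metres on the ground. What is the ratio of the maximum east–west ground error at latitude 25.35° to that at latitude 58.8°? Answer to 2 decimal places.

With a 0.006° grid the true value lies within half a step, ±0.006°/2 = ±0.003°, of the stored one.
At 25.35°: 0.003° × 111195 × cos 25.35° = 0.003 × 111195 × 0.9037 ≈ 301.46 m.
Error at 58.8° = 0.003° × 111195 × cos 58.8° ≈ 333.58 × 0.5180 = 172.81 m.
Ratio: 301.46 / 172.81 = cos 25.35° / cos 58.8° ≈ 1.7445.

1.74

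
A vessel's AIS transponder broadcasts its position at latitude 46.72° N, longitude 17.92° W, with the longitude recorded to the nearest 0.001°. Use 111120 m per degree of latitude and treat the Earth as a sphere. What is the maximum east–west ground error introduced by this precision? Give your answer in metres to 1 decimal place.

Rounding to 3 decimal places leaves the longitude within ±0.0005° of the true value.
One degree of longitude at 46.72° is 111120 × cos 46.72° ≈ 111120 × 0.6856 = 76179.9 m.
So at most 0.0005° × 76179.9 ≈ 38.09 m east–west.

38.1 metres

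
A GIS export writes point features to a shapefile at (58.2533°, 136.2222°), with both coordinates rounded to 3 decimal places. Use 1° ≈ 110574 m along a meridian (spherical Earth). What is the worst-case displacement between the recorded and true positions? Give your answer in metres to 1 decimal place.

Rounding to 3 decimal places leaves each coordinate within ±0.0005° of the true value.
N–S: 0.0005° × 110574 m/° = 55.287 m.
East–west component at 58.2533°: 0.0005° × 110574 × cos 58.2533° ≈ 0.0005 × 58180.2 ≈ 29.0901 m.
The two errors are perpendicular, so the maximum displacement is √(55.287² + 29.0901²) ≈ 62.4731 m.

62.5 metres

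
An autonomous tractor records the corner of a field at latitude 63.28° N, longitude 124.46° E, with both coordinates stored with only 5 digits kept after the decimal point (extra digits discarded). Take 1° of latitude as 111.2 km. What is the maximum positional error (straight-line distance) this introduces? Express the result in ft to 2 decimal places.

4.00 ft

Truncating at 5 decimal places can drop up to a full unit in the last place, so each coordinate may be off by as much as 1e-05°.
North–south component: 1e-05° × 111200 = 1.112 m.
E–W at 63.28°: 1e-05° × 111200 × cos 63.28° = 1e-05 × 111200 × 0.4496 ≈ 0.499989 m.
The two errors are perpendicular, so the maximum displacement is √(1.112² + 0.499989²) ≈ 1.21923 m.
In feet: 1.21923 m ÷ 0.3048 ≈ 4.0001 ft.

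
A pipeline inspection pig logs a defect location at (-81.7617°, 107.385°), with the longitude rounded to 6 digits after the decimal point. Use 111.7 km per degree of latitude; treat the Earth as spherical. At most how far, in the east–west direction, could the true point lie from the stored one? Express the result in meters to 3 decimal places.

0.008 meters

Rounding to 6 decimal places leaves the longitude within ±5e-07° of the true value.
At latitude 81.7617° a degree of longitude spans 111700 m × cos 81.7617° = 111700 × 0.1433 ≈ 16005.6 m.
So at most 5e-07° × 16005.6 ≈ 0.00800278 m east–west.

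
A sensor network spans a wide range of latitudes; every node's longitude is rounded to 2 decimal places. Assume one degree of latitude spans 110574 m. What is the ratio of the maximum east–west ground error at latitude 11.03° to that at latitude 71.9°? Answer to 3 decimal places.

3.159

Rounding to 2 decimal places leaves the longitude within ±0.005° of the true value.
Error at 11.03° = 0.005° × 110574 × cos 11.03° ≈ 552.87 × 0.9815 = 542.66 m.
At 71.9°: 0.005° × 110574 × cos 71.9° = 0.005 × 110574 × 0.3107 ≈ 171.76 m.
Ratio: 542.66 / 171.76 = cos 11.03° / cos 71.9° ≈ 3.1593.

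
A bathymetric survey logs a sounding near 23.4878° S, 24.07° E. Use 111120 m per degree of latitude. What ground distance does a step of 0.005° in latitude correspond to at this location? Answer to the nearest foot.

1823 feet

0.005° × 111120 m/° = 555.6 m.
Converting: 555.6 m × 3.2808 ft/m ≈ 1822.8 ft.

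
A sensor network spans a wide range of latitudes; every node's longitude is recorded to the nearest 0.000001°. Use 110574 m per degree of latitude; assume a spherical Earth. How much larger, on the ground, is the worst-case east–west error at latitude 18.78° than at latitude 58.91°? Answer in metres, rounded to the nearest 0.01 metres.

Rounding to 6 decimal places leaves the longitude within ±5e-07° of the true value.
At 18.78°: 5e-07° × 110574 × cos 18.78° = 5e-07 × 110574 × 0.9468 ≈ 0.052344 m.
Error at 58.91° = 5e-07° × 110574 × cos 58.91° ≈ 0.055287 × 0.5164 = 0.028549 m.
So the lower-latitude error exceeds the higher by 0.052344 − 0.028549 = 0.023794 m.

0.02 metres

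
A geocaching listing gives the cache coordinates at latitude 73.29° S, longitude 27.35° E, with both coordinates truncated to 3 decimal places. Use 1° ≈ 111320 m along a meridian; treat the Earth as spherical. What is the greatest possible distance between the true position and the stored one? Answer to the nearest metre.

116 metres

Truncating at 3 decimal places can drop up to a full unit in the last place, so each coordinate may be off by as much as 0.001°.
North–south component: 0.001° × 111320 = 111.32 m.
E–W at 73.29°: 0.001° × 111320 × cos 73.29° = 0.001 × 111320 × 0.2875 ≈ 32.0076 m.
The two errors are perpendicular, so the maximum displacement is √(111.32² + 32.0076²) ≈ 115.83 m.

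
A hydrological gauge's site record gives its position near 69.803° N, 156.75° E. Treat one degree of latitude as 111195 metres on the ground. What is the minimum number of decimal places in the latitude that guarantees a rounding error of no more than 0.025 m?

One degree of latitude covers 111195 m.
With N decimal places the half-ulp bound is 0.5·10⁻ᴺ°, or 0.5·10⁻ᴺ × 111195 m on the ground.
Need 0.5 × 111195 × 10⁻ᴺ ≤ 0.025 → 10⁻ᴺ ≤ 4.497e-07, so N ≥ 6.35.
N = 6 would give 0.0556 m (too coarse); N = 7 gives 0.00556 m ≤ 0.025 m.

7 decimal places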